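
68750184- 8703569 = 60046615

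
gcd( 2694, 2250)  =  6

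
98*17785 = 1742930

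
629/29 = 21+20/29 = 21.69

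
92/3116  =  23/779 = 0.03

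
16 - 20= - 4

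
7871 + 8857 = 16728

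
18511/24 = 18511/24 = 771.29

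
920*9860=9071200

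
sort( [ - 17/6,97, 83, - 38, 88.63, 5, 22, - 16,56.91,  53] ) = [  -  38, - 16, - 17/6,5,  22, 53, 56.91,83, 88.63, 97] 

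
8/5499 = 8/5499=0.00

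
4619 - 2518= 2101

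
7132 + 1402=8534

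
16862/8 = 8431/4 = 2107.75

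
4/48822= 2/24411 = 0.00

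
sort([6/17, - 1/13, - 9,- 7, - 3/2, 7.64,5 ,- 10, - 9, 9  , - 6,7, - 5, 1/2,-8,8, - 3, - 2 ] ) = [ - 10, - 9, - 9, - 8, - 7, - 6, - 5,-3, - 2, - 3/2, - 1/13,6/17,1/2,5,7, 7.64, 8, 9 ]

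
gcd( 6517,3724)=931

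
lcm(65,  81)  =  5265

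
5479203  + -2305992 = 3173211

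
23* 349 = 8027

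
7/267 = 7/267 = 0.03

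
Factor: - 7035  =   - 3^1*5^1 * 7^1*67^1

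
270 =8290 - 8020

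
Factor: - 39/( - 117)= 1/3 = 3^(-1)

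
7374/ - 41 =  - 180 + 6/41 = - 179.85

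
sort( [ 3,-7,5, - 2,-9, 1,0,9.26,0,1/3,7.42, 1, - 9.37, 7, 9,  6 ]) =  [-9.37, - 9, - 7,-2, 0,0, 1/3,1,1,3,5,6,7,7.42,9,  9.26 ] 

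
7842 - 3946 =3896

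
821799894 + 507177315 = 1328977209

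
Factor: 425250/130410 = 3^1 * 5^2 *23^(-1 ) = 75/23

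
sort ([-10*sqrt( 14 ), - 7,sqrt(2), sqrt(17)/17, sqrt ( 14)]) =[ - 10*sqrt(14), - 7, sqrt( 17) /17, sqrt(2),  sqrt(14) ] 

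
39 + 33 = 72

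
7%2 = 1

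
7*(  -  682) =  - 4774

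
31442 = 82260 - 50818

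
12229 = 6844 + 5385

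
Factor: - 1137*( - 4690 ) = 5332530 = 2^1*3^1 * 5^1 * 7^1*67^1*379^1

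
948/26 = 474/13 = 36.46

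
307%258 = 49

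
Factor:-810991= - 31^1*26161^1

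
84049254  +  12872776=96922030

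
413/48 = 413/48   =  8.60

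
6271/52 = 6271/52 = 120.60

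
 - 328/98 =-164/49 = - 3.35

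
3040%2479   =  561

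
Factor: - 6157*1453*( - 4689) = 3^2 * 47^1* 131^1*521^1*1453^1 = 41948361369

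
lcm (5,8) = 40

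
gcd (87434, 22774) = 2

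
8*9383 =75064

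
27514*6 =165084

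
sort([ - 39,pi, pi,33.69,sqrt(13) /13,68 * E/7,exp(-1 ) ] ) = [ - 39, sqrt ( 13) /13 , exp(- 1 ), pi,pi,  68*E/7, 33.69]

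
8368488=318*26316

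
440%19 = 3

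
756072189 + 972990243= 1729062432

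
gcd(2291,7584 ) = 79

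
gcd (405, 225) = 45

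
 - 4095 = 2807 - 6902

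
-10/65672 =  -1 + 32831/32836 = -  0.00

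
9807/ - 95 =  - 104+73/95 = - 103.23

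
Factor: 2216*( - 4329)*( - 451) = 2^3*3^2*11^1*  13^1*37^1*41^1 * 277^1 = 4326471864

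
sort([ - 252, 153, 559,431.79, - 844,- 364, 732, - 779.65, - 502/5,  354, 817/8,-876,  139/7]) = [ - 876, - 844,- 779.65,  -  364, -252, - 502/5, 139/7,  817/8, 153,354,431.79,559 , 732] 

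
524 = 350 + 174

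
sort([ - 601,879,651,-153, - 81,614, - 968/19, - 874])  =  [ -874, - 601, - 153,-81,  -  968/19,614, 651,879] 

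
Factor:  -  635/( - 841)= 5^1 * 29^( - 2)*127^1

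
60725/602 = 8675/86 = 100.87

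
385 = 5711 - 5326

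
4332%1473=1386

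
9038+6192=15230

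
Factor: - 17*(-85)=5^1 * 17^2= 1445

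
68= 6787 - 6719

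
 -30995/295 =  - 106 +55/59= - 105.07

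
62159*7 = 435113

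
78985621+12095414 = 91081035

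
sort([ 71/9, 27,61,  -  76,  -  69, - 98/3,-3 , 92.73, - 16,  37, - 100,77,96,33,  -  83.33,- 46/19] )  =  [-100, - 83.33,-76,  -  69,  -  98/3, - 16,  -  3,  -  46/19,71/9,27,33,  37,61, 77,  92.73,96] 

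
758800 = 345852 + 412948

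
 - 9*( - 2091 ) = 18819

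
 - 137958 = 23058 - 161016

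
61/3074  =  61/3074 = 0.02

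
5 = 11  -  6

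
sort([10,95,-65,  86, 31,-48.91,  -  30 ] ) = [ - 65, - 48.91, - 30,10, 31, 86,  95 ] 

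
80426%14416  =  8346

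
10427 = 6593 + 3834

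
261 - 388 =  - 127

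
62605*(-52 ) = -3255460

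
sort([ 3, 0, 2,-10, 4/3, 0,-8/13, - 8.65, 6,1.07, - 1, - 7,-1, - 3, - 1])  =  [ - 10,- 8.65, - 7,-3, - 1, - 1,-1, - 8/13, 0,0, 1.07,4/3, 2, 3,  6]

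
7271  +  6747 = 14018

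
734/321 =734/321= 2.29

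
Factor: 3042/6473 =2^1*3^2*13^2 * 6473^( - 1) 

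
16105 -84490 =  - 68385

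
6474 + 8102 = 14576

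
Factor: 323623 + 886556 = 1210179 = 3^1*17^1* 61^1*389^1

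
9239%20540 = 9239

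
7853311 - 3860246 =3993065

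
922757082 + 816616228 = 1739373310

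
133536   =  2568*52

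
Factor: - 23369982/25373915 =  - 2^1*3^1 *5^( - 1)*7^( - 2)*113^1*34469^1*103567^( - 1) 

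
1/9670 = 1/9670 = 0.00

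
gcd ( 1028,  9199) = 1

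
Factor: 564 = 2^2*3^1 *47^1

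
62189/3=20729+2/3=   20729.67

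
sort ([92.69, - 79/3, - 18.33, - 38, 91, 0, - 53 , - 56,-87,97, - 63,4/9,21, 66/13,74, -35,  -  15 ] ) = [- 87,- 63, - 56, - 53, - 38,-35, - 79/3, - 18.33, - 15 , 0, 4/9,66/13, 21, 74 , 91, 92.69,97]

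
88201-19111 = 69090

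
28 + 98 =126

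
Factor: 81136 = 2^4*11^1*461^1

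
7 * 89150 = 624050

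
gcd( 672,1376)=32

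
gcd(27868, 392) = 4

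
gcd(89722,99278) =2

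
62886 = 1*62886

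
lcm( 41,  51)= 2091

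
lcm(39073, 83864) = 3438424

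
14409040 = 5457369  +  8951671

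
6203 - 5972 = 231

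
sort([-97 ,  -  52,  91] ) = [ - 97,-52, 91 ]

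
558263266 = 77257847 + 481005419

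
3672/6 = 612 =612.00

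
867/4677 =289/1559= 0.19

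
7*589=4123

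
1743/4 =1743/4 = 435.75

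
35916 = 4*8979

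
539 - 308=231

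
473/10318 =43/938 = 0.05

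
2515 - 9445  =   - 6930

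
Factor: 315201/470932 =2^( - 2 ) * 3^1*7^( -1 )*11^ ( - 2)*29^1*139^( - 1 )*3623^1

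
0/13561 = 0 = 0.00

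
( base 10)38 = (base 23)1f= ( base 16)26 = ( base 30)18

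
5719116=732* 7813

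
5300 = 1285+4015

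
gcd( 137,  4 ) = 1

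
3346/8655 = 3346/8655 = 0.39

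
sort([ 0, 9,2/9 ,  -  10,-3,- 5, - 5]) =[ - 10, - 5,-5, - 3 , 0, 2/9, 9 ] 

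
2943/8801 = 2943/8801  =  0.33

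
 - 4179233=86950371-91129604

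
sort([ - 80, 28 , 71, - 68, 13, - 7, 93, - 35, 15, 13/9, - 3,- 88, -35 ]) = [ - 88, - 80, - 68, - 35, - 35,- 7, - 3, 13/9,13, 15, 28,71 , 93 ]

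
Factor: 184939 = 79^1*2341^1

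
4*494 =1976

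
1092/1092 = 1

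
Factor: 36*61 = 2196 = 2^2 * 3^2 * 61^1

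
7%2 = 1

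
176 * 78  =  13728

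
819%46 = 37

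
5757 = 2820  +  2937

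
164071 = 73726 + 90345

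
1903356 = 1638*1162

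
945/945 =1 = 1.00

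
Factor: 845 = 5^1*13^2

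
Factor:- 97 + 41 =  - 56 = -  2^3 * 7^1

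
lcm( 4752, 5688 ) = 375408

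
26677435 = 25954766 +722669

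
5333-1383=3950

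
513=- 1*(-513 )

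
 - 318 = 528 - 846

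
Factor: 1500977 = 383^1*3919^1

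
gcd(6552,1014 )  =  78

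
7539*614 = 4628946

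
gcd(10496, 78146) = 82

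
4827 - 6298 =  - 1471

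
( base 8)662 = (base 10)434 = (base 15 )1de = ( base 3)121002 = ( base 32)di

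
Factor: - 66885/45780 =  - 2^(-2) * 7^2 *13^1*109^(-1) = - 637/436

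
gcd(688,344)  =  344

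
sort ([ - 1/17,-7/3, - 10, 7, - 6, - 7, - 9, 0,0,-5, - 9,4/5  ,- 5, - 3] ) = [ - 10, - 9,-9, - 7, - 6, - 5, - 5, - 3, - 7/3, - 1/17,0, 0 , 4/5, 7]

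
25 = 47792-47767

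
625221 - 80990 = 544231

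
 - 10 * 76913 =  - 769130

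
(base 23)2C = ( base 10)58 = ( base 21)2g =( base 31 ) 1r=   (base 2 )111010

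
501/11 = 501/11 = 45.55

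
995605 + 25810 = 1021415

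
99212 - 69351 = 29861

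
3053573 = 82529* 37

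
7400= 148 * 50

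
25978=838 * 31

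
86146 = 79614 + 6532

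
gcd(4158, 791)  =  7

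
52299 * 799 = 41786901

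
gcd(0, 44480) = 44480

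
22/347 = 22/347 = 0.06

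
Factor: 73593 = 3^2  *13^1 * 17^1 * 37^1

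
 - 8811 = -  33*267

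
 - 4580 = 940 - 5520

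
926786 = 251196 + 675590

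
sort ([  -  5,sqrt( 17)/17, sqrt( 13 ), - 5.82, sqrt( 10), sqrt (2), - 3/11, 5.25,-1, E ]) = [ - 5.82, - 5, - 1, - 3/11,sqrt (17)/17,sqrt( 2 ), E,sqrt( 10),sqrt( 13 ), 5.25 ]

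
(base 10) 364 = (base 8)554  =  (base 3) 111111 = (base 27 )dd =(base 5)2424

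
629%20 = 9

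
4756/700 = 6 + 139/175=6.79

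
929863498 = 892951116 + 36912382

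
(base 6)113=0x2D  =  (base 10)45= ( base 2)101101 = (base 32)1d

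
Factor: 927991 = 349^1 * 2659^1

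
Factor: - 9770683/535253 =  - 13^1 * 29^( - 1 )*103^1*7297^1*18457^( - 1) 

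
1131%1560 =1131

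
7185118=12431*578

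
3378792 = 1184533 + 2194259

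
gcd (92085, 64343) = 1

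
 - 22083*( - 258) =5697414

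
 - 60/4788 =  - 5/399 = - 0.01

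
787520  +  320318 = 1107838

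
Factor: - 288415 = - 5^1 * 37^1*1559^1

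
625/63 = 625/63 = 9.92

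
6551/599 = 6551/599  =  10.94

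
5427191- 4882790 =544401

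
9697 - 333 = 9364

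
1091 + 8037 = 9128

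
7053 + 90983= 98036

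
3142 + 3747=6889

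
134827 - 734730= - 599903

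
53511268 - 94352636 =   -  40841368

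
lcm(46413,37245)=3016845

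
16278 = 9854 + 6424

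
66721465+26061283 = 92782748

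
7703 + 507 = 8210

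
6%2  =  0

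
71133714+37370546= 108504260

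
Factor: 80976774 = 2^1*3^1*31^1*435359^1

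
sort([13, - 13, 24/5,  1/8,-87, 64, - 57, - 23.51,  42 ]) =[-87 ,-57, - 23.51, - 13, 1/8, 24/5,13, 42, 64] 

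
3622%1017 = 571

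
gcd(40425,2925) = 75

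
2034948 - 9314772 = -7279824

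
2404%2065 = 339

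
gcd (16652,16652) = 16652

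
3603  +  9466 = 13069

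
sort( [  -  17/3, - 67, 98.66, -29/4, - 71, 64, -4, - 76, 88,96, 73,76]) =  [ - 76,-71,-67,-29/4, - 17/3, - 4, 64,73,76,88,96,98.66 ] 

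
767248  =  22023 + 745225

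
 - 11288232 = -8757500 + - 2530732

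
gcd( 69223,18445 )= 217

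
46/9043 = 46/9043 = 0.01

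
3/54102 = 1/18034  =  0.00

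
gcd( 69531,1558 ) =1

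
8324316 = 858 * 9702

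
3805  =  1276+2529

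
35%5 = 0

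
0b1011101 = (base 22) 45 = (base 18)53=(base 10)93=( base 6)233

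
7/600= 7/600 = 0.01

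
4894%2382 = 130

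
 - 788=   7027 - 7815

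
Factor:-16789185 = - 3^2 *5^1*7^1* 53299^1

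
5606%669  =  254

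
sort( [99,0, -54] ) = [ - 54,0,99] 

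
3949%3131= 818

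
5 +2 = 7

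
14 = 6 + 8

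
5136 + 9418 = 14554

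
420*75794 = 31833480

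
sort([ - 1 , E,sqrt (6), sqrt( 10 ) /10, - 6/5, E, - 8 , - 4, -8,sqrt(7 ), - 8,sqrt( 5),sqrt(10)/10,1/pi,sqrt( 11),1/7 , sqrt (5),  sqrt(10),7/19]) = [ - 8,-8,-8, -4, - 6/5, - 1,1/7,sqrt (10 ) /10,sqrt( 10) /10, 1/pi , 7/19, sqrt( 5 ) , sqrt( 5),sqrt( 6), sqrt ( 7 ),E,E,sqrt(10 ),sqrt( 11)]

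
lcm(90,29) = 2610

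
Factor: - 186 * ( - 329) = 61194 = 2^1*3^1*7^1*31^1*47^1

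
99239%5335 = 3209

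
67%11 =1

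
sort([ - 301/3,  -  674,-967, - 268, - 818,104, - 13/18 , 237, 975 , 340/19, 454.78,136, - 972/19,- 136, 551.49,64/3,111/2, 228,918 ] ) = [ - 967,- 818, - 674,  -  268,-136, - 301/3 , - 972/19, - 13/18,340/19,  64/3,111/2 , 104,136, 228, 237,454.78,551.49,918, 975]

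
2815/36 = 78 + 7/36 =78.19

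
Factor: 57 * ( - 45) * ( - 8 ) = 2^3*3^3*5^1 * 19^1  =  20520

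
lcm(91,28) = 364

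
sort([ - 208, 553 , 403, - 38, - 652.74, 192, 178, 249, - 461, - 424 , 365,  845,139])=[ - 652.74, - 461,- 424 , - 208 , - 38,  139, 178, 192 , 249,365 , 403 , 553, 845 ] 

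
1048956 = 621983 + 426973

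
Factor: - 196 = - 2^2 * 7^2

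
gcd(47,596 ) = 1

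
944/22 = 472/11 = 42.91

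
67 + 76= 143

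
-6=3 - 9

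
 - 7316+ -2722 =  - 10038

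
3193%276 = 157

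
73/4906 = 73/4906 = 0.01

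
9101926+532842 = 9634768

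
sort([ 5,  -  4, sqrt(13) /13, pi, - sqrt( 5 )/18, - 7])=[ - 7, - 4,-sqrt( 5 )/18,sqrt(13 )/13,pi, 5]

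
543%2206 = 543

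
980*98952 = 96972960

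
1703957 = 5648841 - 3944884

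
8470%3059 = 2352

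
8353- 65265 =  - 56912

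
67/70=67/70  =  0.96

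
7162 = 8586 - 1424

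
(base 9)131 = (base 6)301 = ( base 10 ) 109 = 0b1101101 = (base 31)3g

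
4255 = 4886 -631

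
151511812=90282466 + 61229346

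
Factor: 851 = 23^1*37^1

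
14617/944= 15 + 457/944 = 15.48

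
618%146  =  34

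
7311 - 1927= 5384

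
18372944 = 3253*5648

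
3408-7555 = - 4147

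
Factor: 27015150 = 2^1*3^1 *5^2*19^1*9479^1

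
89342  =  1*89342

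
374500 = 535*700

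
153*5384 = 823752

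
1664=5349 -3685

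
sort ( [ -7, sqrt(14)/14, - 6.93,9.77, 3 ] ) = [ - 7, - 6.93,sqrt ( 14)/14, 3 , 9.77]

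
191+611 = 802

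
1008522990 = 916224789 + 92298201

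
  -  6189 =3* ( - 2063) 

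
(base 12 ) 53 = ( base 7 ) 120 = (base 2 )111111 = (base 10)63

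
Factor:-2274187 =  - 149^1 * 15263^1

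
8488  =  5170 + 3318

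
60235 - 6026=54209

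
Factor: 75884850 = 2^1 * 3^4 * 5^2*41^1*457^1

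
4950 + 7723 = 12673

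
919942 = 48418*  19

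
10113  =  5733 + 4380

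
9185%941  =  716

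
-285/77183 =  - 285/77183 =- 0.00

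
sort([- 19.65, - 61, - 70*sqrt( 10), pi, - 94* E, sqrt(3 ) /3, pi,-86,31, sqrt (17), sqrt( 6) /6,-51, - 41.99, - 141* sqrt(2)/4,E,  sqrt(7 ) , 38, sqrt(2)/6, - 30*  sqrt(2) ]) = [ - 94*E, - 70*sqrt( 10), - 86,-61,- 51, - 141*sqrt(2 )/4, - 30*sqrt( 2),-41.99, - 19.65, sqrt( 2 )/6, sqrt(6 )/6, sqrt (3)/3,  sqrt(7 ),E, pi,pi, sqrt(17),31, 38 ] 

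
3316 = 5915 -2599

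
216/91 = 216/91 = 2.37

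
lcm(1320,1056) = 5280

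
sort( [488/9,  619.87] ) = [ 488/9 , 619.87]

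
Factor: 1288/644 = 2^1 = 2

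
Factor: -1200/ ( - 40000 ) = 2^( - 2 )*3^1*5^( - 2) = 3/100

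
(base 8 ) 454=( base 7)606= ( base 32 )9C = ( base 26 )be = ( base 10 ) 300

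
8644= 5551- - 3093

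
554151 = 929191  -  375040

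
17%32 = 17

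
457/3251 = 457/3251 = 0.14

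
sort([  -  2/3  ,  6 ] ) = [ - 2/3  ,  6 ]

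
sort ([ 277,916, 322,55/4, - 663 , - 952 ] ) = [- 952,-663,55/4,277,322,916 ]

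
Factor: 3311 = 7^1*11^1 *43^1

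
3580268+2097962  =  5678230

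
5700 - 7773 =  - 2073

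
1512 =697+815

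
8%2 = 0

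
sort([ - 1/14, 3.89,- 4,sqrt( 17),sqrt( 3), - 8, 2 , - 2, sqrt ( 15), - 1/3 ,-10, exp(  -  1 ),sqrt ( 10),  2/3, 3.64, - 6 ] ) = [ - 10, -8, - 6, - 4, - 2, - 1/3,-1/14,exp( -1),2/3,sqrt( 3), 2, sqrt( 10), 3.64, sqrt( 15),3.89 , sqrt(17)] 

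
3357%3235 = 122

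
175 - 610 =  - 435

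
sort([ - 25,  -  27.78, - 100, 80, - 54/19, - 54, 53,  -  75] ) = [ - 100,  -  75, - 54,  -  27.78, - 25, - 54/19, 53,80]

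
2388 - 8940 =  - 6552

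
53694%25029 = 3636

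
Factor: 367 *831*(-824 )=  - 251301048= - 2^3*3^1*103^1*277^1*367^1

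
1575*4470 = 7040250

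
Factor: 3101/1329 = 3^( - 1 )*7^1= 7/3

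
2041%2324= 2041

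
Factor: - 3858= - 2^1*3^1*643^1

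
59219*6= 355314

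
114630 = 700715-586085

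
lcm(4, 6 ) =12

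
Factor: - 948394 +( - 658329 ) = - 1606723= - 1606723^1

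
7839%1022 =685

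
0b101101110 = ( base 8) 556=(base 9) 446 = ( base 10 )366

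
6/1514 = 3/757 = 0.00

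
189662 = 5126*37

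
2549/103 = 24 + 77/103 = 24.75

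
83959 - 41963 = 41996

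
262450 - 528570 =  - 266120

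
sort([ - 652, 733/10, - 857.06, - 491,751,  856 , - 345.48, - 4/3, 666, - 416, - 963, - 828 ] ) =[ - 963,- 857.06, - 828, - 652, - 491, - 416, - 345.48, - 4/3, 733/10, 666 , 751, 856]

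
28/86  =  14/43=0.33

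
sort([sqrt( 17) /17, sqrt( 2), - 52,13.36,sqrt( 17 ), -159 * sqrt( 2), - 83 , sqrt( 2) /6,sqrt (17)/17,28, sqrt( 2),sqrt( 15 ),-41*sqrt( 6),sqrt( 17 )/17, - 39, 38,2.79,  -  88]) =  [-159*sqrt( 2),-41*sqrt(6), - 88, - 83, - 52, - 39,  sqrt( 2)/6,sqrt (17 ) /17, sqrt( 17)/17,sqrt( 17) /17,sqrt( 2 ),sqrt( 2), 2.79, sqrt( 15) , sqrt(17),13.36,28, 38 ]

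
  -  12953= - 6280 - 6673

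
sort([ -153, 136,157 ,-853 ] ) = [ - 853, - 153, 136, 157] 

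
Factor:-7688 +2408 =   -  5280  =  -2^5*3^1*5^1*11^1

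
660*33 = 21780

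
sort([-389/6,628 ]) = [ - 389/6, 628]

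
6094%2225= 1644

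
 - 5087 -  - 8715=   3628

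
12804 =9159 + 3645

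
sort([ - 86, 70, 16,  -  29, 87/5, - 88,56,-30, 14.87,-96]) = [-96,-88,- 86, - 30, - 29, 14.87, 16, 87/5,  56, 70 ] 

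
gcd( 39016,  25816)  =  8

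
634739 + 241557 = 876296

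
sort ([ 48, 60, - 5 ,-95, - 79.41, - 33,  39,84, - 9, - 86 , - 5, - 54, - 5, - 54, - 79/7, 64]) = [  -  95, - 86,- 79.41, - 54,-54, - 33, - 79/7,-9, - 5, - 5, - 5 , 39, 48, 60 , 64, 84 ]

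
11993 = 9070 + 2923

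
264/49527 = 88/16509 = 0.01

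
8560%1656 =280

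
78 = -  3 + 81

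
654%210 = 24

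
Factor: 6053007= 3^1*2017669^1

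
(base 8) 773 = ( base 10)507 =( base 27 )il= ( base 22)111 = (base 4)13323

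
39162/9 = 13054/3 = 4351.33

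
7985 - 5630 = 2355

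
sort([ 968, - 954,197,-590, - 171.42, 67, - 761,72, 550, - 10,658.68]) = [ - 954, - 761,-590, - 171.42, - 10,  67, 72,197,550 , 658.68,968] 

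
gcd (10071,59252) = 1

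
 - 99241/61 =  - 1627 + 6/61 = - 1626.90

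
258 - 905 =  - 647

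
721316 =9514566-8793250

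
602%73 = 18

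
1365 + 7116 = 8481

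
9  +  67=76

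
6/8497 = 6/8497 = 0.00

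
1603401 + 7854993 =9458394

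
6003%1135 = 328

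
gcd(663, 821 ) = 1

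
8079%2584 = 327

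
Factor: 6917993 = 6917993^1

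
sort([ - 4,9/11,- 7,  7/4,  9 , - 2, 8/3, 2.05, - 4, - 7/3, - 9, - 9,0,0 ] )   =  [ - 9, - 9, - 7, - 4, - 4 , -7/3,  -  2,  0, 0, 9/11,  7/4,  2.05,8/3,  9]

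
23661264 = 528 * 44813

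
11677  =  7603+4074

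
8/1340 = 2/335= 0.01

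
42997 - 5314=37683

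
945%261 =162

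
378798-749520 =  -370722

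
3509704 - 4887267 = -1377563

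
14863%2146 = 1987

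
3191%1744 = 1447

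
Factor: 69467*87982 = 2^1*43991^1 * 69467^1 = 6111845594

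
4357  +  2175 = 6532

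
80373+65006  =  145379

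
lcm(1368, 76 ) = 1368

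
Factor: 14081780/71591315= 2816356/14318263  =  2^2*17^1*83^1*499^1*14318263^( - 1)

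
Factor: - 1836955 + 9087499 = 7250544 = 2^4*3^2*7^1*7193^1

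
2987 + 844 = 3831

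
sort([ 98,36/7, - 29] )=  [ - 29,36/7,98]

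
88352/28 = 3155 + 3/7=3155.43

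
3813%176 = 117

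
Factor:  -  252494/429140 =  - 2^( - 1)*5^(-1)*11^1*23^1*43^( - 1) =-  253/430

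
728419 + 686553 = 1414972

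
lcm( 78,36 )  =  468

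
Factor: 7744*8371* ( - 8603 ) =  - 2^6  *  7^1*11^3*761^1*1229^1 = - 557689681472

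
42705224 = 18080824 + 24624400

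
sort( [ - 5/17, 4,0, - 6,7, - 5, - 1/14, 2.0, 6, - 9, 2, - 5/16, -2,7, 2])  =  [ - 9, - 6, - 5, - 2 ,  -  5/16, - 5/17, - 1/14,0,2.0,2,2,4, 6,7, 7]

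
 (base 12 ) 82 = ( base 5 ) 343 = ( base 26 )3K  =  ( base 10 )98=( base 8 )142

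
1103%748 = 355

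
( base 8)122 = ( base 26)34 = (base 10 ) 82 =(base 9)101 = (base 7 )145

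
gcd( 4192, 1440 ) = 32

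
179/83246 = 179/83246 = 0.00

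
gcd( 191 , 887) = 1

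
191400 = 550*348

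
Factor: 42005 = 5^1*31^1  *271^1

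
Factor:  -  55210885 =-5^1*151^1 * 73127^1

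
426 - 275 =151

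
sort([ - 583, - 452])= [- 583, - 452 ] 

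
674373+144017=818390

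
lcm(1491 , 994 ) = 2982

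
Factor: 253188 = 2^2*3^2*  13^1*541^1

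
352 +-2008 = - 1656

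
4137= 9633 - 5496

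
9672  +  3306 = 12978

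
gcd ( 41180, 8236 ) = 8236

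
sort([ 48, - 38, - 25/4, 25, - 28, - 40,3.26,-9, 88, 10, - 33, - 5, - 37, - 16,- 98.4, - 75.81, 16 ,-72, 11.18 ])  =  [ - 98.4,  -  75.81,  -  72, - 40, - 38, - 37, - 33, - 28, - 16, - 9, - 25/4,-5,  3.26, 10,  11.18, 16, 25,  48 , 88] 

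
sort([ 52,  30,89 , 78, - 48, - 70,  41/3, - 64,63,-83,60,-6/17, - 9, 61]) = [ - 83, - 70, - 64, - 48, - 9, - 6/17,41/3 , 30,52,60,61,63,78,89]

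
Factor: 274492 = 2^2*163^1*421^1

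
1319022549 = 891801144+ 427221405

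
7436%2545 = 2346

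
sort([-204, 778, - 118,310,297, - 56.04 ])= [ - 204,-118, - 56.04, 297,310,  778]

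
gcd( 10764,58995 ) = 207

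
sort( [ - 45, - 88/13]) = [-45, - 88/13]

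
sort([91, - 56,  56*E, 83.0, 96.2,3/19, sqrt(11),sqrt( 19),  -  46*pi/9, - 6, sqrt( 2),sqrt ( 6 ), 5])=[ - 56,  -  46*pi/9, - 6, 3/19,sqrt(2 ), sqrt ( 6 ), sqrt( 11),sqrt(19), 5  ,  83.0,  91,96.2,56*E]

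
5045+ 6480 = 11525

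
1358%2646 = 1358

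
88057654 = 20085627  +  67972027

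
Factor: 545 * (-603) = -328635 = - 3^2*5^1*67^1*109^1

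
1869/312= 5 + 103/104 = 5.99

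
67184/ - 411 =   -  67184/411 = - 163.46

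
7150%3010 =1130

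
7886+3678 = 11564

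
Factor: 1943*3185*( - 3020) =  - 18689134100 = - 2^2*5^2 * 7^2*13^1 *29^1*67^1*151^1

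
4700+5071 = 9771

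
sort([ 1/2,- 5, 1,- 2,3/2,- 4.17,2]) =[ - 5, -4.17, - 2, 1/2,1,3/2,2]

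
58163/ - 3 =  - 58163/3=- 19387.67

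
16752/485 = 34 + 262/485=34.54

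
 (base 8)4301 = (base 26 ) 385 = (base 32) 261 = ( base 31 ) 2A9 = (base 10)2241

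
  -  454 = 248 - 702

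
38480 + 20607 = 59087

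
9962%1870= 612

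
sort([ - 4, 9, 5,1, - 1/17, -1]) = [ - 4, - 1, - 1/17,1, 5, 9 ]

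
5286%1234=350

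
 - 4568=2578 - 7146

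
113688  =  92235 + 21453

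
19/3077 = 19/3077 = 0.01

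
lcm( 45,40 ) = 360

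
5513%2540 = 433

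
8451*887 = 7496037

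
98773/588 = 167 + 577/588 = 167.98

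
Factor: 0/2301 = 0 = 0^1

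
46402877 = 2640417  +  43762460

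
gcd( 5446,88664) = 2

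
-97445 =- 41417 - 56028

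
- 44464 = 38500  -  82964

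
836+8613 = 9449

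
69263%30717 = 7829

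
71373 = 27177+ 44196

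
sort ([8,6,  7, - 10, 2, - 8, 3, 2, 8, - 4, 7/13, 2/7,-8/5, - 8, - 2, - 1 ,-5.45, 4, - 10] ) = [ - 10,-10,-8, - 8,-5.45, - 4, - 2, - 8/5,-1, 2/7,7/13, 2,2, 3, 4, 6 , 7,8, 8 ] 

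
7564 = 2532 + 5032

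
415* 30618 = 12706470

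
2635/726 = 3+457/726  =  3.63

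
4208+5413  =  9621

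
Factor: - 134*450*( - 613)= 36963900 = 2^2*3^2*5^2*67^1*613^1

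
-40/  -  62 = 20/31 = 0.65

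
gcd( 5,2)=1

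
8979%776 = 443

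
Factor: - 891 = -3^4*11^1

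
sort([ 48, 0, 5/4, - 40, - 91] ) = [ - 91, - 40,0,5/4, 48]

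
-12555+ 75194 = 62639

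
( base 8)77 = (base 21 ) 30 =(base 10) 63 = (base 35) 1S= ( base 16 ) 3F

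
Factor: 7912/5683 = 2^3*23^1 * 43^1*5683^(-1)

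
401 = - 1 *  ( -401 ) 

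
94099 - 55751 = 38348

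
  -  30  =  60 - 90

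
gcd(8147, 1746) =1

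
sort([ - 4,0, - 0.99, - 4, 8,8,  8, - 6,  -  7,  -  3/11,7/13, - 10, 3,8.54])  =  [ - 10, - 7, - 6,  -  4 , - 4,  -  0.99, - 3/11,0,7/13,3, 8,8, 8,  8.54 ]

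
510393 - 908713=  - 398320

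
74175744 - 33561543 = 40614201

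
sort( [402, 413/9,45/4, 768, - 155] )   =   [-155, 45/4, 413/9, 402, 768] 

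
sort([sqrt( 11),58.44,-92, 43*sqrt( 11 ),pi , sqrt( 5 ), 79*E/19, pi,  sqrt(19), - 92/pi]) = [ - 92,-92/pi,sqrt( 5 ) , pi,pi , sqrt( 11), sqrt( 19 ),  79*E/19, 58.44, 43*sqrt(11) ]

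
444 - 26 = 418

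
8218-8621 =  - 403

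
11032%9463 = 1569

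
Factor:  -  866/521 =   -  2^1*433^1*521^( - 1 ) 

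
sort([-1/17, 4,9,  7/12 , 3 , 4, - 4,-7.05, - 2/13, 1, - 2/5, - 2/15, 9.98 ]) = [ - 7.05, - 4,  -  2/5, -2/13, - 2/15, - 1/17, 7/12,1,  3,4,4, 9,  9.98]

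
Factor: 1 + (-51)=-2^1*5^2 = -  50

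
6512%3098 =316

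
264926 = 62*4273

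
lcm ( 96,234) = 3744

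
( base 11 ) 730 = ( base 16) 370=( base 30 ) TA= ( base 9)1177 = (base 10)880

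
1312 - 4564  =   - 3252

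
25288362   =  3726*6787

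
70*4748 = 332360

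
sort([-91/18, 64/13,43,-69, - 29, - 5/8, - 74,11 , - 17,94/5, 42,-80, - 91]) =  [ - 91,-80, - 74, - 69, -29, - 17, - 91/18, - 5/8,64/13, 11,94/5,42,43 ]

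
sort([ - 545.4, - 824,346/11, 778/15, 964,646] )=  [ - 824, - 545.4 , 346/11,778/15,646, 964 ] 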